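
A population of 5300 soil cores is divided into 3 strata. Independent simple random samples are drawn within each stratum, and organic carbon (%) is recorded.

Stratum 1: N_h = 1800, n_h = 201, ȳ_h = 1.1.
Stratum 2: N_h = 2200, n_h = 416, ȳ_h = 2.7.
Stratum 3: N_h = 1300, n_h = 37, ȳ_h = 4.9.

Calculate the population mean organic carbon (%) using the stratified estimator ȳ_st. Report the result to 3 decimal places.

ȳ_st ≈ 2.696

N = Σ N_h = 5300. Stratum weights W_h = N_h/N.
ȳ_st = (1800·1.1 + 2200·2.7 + 1300·4.9) / 5300 = 2.69623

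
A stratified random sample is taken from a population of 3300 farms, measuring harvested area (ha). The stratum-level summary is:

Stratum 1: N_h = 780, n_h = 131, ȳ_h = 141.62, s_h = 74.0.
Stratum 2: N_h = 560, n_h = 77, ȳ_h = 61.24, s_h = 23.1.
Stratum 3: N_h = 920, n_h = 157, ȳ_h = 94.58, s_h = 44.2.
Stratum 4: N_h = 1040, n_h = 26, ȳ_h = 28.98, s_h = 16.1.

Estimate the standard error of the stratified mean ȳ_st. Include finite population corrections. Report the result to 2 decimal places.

V̂(ȳ_st) = Σ W_h² (1 − n_h/N_h) s_h²/n_h, with W_h = N_h/N and N = 3300:
  stratum 1: (780/3300)²·(1 − 131/780)·74.0²/131 = 1.94314
  stratum 2: (560/3300)²·(1 − 77/560)·23.1²/77 = 0.172124
  stratum 3: (920/3300)²·(1 − 157/920)·44.2²/157 = 0.802102
  stratum 4: (1040/3300)²·(1 − 26/1040)·16.1²/26 = 0.965432
V̂(ȳ_st) = 3.8828
SE(ȳ_st) = √3.8828 = 1.97048

SE(ȳ_st) ≈ 1.97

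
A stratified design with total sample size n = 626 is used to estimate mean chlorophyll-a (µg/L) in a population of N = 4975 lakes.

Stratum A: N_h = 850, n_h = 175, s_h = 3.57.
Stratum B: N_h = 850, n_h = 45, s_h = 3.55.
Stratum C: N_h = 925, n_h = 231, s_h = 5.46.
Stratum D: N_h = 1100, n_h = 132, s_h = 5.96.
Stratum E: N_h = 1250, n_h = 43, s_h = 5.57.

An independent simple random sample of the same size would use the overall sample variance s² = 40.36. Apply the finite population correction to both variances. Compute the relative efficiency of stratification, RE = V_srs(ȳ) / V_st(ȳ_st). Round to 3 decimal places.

RE ≈ 0.825

V̂(ȳ_st) = Σ W_h² (1 − n_h/N_h) s_h²/n_h, with W_h = N_h/N and N = 4975:
  stratum A: (850/4975)²·(1 − 175/850)·3.57²/175 = 0.00168824
  stratum B: (850/4975)²·(1 − 45/850)·3.55²/45 = 0.00774235
  stratum C: (925/4975)²·(1 − 231/925)·5.46²/231 = 0.00334725
  stratum D: (1100/4975)²·(1 − 132/1100)·5.96²/132 = 0.0115771
  stratum E: (1250/4975)²·(1 − 43/1250)·5.57²/43 = 0.0439818
V_st = 0.0683368
V_srs = (1 − 626/4975)·40.36/626 = 0.0563603
Relative efficiency = V_srs / V_st = 0.0563603/0.0683368 = 0.8247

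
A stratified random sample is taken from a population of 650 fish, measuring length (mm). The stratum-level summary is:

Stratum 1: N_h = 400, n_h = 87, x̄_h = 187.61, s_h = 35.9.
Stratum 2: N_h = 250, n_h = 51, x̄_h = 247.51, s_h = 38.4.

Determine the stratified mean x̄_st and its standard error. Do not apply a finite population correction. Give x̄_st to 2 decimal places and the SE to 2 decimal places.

x̄_st = Σ W_h x̄_h = (400·187.61 + 250·247.51)/650 = 210.64846
V̂(x̄_st) = Σ W_h² s_h²/n_h, with W_h = N_h/N and N = 650:
  stratum 1: (400/650)²·35.9²/87 = 5.61
  stratum 2: (250/650)²·38.4²/51 = 4.27706
V̂(x̄_st) = 9.88706
SE(x̄_st) = √9.88706 = 3.14437

x̄_st ≈ 210.65, SE ≈ 3.14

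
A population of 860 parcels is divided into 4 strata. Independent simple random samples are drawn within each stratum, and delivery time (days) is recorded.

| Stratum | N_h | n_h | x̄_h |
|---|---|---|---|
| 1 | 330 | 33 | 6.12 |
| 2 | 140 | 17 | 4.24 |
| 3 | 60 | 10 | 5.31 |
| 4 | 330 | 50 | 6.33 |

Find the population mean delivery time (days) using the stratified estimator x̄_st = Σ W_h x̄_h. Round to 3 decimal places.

N = Σ N_h = 860. Stratum weights W_h = N_h/N.
x̄_st = (330·6.12 + 140·4.24 + 60·5.31 + 330·6.33) / 860 = 5.83802

x̄_st ≈ 5.838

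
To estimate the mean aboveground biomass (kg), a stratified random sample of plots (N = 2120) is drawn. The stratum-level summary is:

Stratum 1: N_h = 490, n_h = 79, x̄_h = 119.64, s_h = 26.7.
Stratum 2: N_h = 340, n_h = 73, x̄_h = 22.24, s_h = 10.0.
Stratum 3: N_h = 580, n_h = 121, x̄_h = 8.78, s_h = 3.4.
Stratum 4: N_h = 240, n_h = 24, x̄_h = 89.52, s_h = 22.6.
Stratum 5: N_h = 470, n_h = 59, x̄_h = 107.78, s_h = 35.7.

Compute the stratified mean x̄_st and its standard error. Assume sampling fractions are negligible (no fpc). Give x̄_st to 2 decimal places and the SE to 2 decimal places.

x̄_st = Σ W_h x̄_h = (490·119.64 + 340·22.24 + 580·8.78 + 240·89.52 + 470·107.78)/2120 = 67.65047
V̂(x̄_st) = Σ W_h² s_h²/n_h, with W_h = N_h/N and N = 2120:
  stratum 1: (490/2120)²·26.7²/79 = 0.482076
  stratum 2: (340/2120)²·10.0²/73 = 0.0352341
  stratum 3: (580/2120)²·3.4²/121 = 0.00715083
  stratum 4: (240/2120)²·22.6²/24 = 0.272745
  stratum 5: (470/2120)²·35.7²/59 = 1.06172
V̂(x̄_st) = 1.85892
SE(x̄_st) = √1.85892 = 1.36342

x̄_st ≈ 67.65, SE ≈ 1.36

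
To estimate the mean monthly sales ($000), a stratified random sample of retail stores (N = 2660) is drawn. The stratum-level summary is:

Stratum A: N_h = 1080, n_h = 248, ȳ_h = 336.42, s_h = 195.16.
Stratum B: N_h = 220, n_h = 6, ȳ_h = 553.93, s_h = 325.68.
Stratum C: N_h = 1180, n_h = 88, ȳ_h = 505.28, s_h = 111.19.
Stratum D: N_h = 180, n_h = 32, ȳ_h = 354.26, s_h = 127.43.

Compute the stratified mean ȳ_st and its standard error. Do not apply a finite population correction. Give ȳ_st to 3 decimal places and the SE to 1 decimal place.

ȳ_st = Σ W_h ȳ_h = (1080·336.42 + 220·553.93 + 1180·505.28 + 180·354.26)/2660 = 430.52459
V̂(ȳ_st) = Σ W_h² s_h²/n_h, with W_h = N_h/N and N = 2660:
  stratum A: (1080/2660)²·195.16²/248 = 25.3171
  stratum B: (220/2660)²·325.68²/6 = 120.924
  stratum C: (1180/2660)²·111.19²/88 = 27.6471
  stratum D: (180/2660)²·127.43²/32 = 2.32367
V̂(ȳ_st) = 176.212
SE(ȳ_st) = √176.212 = 13.2745

ȳ_st ≈ 430.525, SE ≈ 13.3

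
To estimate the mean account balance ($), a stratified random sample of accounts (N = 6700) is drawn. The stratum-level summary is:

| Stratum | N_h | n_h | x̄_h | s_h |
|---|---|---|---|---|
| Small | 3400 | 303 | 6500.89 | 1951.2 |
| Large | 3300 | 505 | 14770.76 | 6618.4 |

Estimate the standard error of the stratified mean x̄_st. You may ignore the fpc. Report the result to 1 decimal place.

V̂(x̄_st) = Σ W_h² s_h²/n_h, with W_h = N_h/N and N = 6700:
  stratum Small: (3400/6700)²·1951.2²/303 = 3235.71
  stratum Large: (3300/6700)²·6618.4²/505 = 21042.3
V̂(x̄_st) = 24278
SE(x̄_st) = √24278 = 155.814

SE(x̄_st) ≈ 155.8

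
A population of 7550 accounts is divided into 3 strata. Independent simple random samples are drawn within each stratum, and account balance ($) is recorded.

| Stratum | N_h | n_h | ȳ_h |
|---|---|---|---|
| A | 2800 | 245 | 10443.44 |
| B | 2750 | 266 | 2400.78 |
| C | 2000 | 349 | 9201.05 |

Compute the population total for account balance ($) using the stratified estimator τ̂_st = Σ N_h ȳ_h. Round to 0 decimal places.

τ̂_st ≈ 54245877

τ̂_st = Σ N_h ȳ_h = 2800·10443.44 + 2750·2400.78 + 2000·9201.05 = 54245877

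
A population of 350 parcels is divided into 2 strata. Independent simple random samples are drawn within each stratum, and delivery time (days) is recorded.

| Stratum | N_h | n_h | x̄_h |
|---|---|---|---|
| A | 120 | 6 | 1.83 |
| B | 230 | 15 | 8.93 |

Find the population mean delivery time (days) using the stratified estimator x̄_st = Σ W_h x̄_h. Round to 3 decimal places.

N = Σ N_h = 350. Stratum weights W_h = N_h/N.
x̄_st = (120·1.83 + 230·8.93) / 350 = 6.49571

x̄_st ≈ 6.496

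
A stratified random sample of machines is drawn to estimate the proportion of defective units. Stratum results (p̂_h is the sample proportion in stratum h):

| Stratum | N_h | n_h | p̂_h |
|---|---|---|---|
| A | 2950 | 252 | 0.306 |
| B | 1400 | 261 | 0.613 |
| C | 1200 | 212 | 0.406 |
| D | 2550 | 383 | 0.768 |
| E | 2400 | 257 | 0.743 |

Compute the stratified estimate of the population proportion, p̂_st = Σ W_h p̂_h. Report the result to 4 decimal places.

p̂_st ≈ 0.5704

N = 10500; stratum weights W_h = N_h/N.
p̂_st = Σ W_h p̂_h = (2950·0.306 + 1400·0.613 + 1200·0.406 + 2550·0.768 + 2400·0.743)/10500 = 0.57045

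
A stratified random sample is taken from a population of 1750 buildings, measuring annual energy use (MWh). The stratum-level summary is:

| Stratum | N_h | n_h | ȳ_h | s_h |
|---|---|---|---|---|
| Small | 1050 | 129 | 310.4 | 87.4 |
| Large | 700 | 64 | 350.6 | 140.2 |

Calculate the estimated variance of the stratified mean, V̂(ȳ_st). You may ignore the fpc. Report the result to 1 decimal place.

V̂(ȳ_st) ≈ 70.5

V̂(ȳ_st) = Σ W_h² s_h²/n_h, with W_h = N_h/N and N = 1750:
  stratum Small: (1050/1750)²·87.4²/129 = 21.3175
  stratum Large: (700/1750)²·140.2²/64 = 49.1401
V̂(ȳ_st) = 70.4576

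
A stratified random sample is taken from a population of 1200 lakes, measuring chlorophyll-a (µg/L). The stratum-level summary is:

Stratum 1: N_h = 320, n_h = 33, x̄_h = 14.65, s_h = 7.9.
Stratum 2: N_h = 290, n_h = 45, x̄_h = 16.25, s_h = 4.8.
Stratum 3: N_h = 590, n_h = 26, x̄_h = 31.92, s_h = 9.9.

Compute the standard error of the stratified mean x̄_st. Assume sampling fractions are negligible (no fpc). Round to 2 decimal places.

V̂(x̄_st) = Σ W_h² s_h²/n_h, with W_h = N_h/N and N = 1200:
  stratum 1: (320/1200)²·7.9²/33 = 0.134486
  stratum 2: (290/1200)²·4.8²/45 = 0.0299022
  stratum 3: (590/1200)²·9.9²/26 = 0.911252
V̂(x̄_st) = 1.07564
SE(x̄_st) = √1.07564 = 1.03713

SE(x̄_st) ≈ 1.04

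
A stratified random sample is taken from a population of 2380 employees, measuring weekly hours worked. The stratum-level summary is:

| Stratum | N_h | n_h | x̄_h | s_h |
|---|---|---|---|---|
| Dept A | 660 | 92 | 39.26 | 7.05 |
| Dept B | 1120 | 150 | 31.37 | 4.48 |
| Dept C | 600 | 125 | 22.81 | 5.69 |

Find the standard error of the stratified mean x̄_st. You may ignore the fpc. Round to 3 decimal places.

SE(x̄_st) ≈ 0.296

V̂(x̄_st) = Σ W_h² s_h²/n_h, with W_h = N_h/N and N = 2380:
  stratum Dept A: (660/2380)²·7.05²/92 = 0.0415455
  stratum Dept B: (1120/2380)²·4.48²/150 = 0.029631
  stratum Dept C: (600/2380)²·5.69²/125 = 0.0164613
V̂(x̄_st) = 0.0876378
SE(x̄_st) = √0.0876378 = 0.296037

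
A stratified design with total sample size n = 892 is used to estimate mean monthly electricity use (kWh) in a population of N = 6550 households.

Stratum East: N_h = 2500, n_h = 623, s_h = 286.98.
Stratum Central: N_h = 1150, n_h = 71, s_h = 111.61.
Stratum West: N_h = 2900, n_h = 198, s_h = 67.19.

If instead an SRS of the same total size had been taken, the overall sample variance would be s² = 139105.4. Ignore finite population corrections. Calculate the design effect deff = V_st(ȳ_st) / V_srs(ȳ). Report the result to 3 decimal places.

V̂(ȳ_st) = Σ W_h² s_h²/n_h, with W_h = N_h/N and N = 6550:
  stratum East: (2500/6550)²·286.98²/623 = 19.2581
  stratum Central: (1150/6550)²·111.61²/71 = 5.4083
  stratum West: (2900/6550)²·67.19²/198 = 4.46949
V_st = 29.1359
V_srs = s²/n = 139105.4/892 = 155.948
deff = V_st / V_srs = 29.1359/155.948 = 0.1868

deff ≈ 0.187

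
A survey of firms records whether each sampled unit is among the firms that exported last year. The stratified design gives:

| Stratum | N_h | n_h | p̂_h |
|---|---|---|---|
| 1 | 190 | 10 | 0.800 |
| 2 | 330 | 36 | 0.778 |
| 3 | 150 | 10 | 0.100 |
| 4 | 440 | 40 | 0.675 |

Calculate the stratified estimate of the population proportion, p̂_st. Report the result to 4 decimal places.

N = 1110; stratum weights W_h = N_h/N.
p̂_st = Σ W_h p̂_h = (190·0.800 + 330·0.778 + 150·0.100 + 440·0.675)/1110 = 0.64932

p̂_st ≈ 0.6493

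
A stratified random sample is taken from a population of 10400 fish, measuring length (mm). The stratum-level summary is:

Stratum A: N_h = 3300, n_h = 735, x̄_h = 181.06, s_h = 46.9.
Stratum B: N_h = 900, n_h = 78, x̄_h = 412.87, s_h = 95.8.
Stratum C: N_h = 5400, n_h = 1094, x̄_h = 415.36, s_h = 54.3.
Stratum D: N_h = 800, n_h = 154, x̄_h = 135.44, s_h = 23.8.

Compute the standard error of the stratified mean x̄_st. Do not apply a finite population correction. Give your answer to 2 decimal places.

V̂(x̄_st) = Σ W_h² s_h²/n_h, with W_h = N_h/N and N = 10400:
  stratum A: (3300/10400)²·46.9²/735 = 0.301314
  stratum B: (900/10400)²·95.8²/78 = 0.88116
  stratum C: (5400/10400)²·54.3²/1094 = 0.726613
  stratum D: (800/10400)²·23.8²/154 = 0.0217644
V̂(x̄_st) = 1.93085
SE(x̄_st) = √1.93085 = 1.38955

SE(x̄_st) ≈ 1.39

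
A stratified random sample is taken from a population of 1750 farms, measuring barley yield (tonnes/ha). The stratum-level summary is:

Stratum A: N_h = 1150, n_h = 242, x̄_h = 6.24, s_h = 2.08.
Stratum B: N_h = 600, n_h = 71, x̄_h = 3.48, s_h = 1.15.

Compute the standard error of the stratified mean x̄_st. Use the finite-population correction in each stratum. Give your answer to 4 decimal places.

V̂(x̄_st) = Σ W_h² (1 − n_h/N_h) s_h²/n_h, with W_h = N_h/N and N = 1750:
  stratum A: (1150/1750)²·(1 − 242/1150)·2.08²/242 = 0.00609563
  stratum B: (600/1750)²·(1 − 71/600)·1.15²/71 = 0.00193049
V̂(x̄_st) = 0.00802613
SE(x̄_st) = √0.00802613 = 0.0895887

SE(x̄_st) ≈ 0.0896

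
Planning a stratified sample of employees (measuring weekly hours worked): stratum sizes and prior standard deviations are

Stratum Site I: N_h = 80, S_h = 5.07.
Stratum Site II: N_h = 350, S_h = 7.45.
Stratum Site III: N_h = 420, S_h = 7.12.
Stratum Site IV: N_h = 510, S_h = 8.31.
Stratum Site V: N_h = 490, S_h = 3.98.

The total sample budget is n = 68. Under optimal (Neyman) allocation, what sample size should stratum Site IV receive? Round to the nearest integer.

Neyman allocation: n_h = n · N_h S_h / Σ N_i S_i, with n = 68.
  stratum Site I: N_h·S_h = 80·5.07 = 405.60
  stratum Site II: N_h·S_h = 350·7.45 = 2607.50
  stratum Site III: N_h·S_h = 420·7.12 = 2990.40
  stratum Site IV: N_h·S_h = 510·8.31 = 4238.10
  stratum Site V: N_h·S_h = 490·3.98 = 1950.20
Σ N_h S_h = 12191.80
n for stratum Site IV = 68·4238.10/12191.80 = 23.638 → 24

24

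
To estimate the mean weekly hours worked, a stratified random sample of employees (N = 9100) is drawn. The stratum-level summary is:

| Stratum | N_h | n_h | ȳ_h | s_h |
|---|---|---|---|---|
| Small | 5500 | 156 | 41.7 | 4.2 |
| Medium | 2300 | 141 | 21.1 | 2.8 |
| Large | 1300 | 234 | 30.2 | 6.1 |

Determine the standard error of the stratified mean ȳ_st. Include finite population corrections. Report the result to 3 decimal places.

SE(ȳ_st) ≈ 0.215

V̂(ȳ_st) = Σ W_h² (1 − n_h/N_h) s_h²/n_h, with W_h = N_h/N and N = 9100:
  stratum Small: (5500/9100)²·(1 − 156/5500)·4.2²/156 = 0.0401347
  stratum Medium: (2300/9100)²·(1 − 141/2300)·2.8²/141 = 0.00333422
  stratum Large: (1300/9100)²·(1 − 234/1300)·6.1²/234 = 0.0026611
V̂(ȳ_st) = 0.0461301
SE(ȳ_st) = √0.0461301 = 0.214779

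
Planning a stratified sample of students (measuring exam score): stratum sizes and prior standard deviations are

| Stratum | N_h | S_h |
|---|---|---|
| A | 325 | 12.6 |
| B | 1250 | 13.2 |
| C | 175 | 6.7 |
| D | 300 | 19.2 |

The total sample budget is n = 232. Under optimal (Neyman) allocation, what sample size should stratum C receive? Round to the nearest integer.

10

Neyman allocation: n_h = n · N_h S_h / Σ N_i S_i, with n = 232.
  stratum A: N_h·S_h = 325·12.6 = 4095.00
  stratum B: N_h·S_h = 1250·13.2 = 16500.00
  stratum C: N_h·S_h = 175·6.7 = 1172.50
  stratum D: N_h·S_h = 300·19.2 = 5760.00
Σ N_h S_h = 27527.50
n for stratum C = 232·1172.50/27527.50 = 9.882 → 10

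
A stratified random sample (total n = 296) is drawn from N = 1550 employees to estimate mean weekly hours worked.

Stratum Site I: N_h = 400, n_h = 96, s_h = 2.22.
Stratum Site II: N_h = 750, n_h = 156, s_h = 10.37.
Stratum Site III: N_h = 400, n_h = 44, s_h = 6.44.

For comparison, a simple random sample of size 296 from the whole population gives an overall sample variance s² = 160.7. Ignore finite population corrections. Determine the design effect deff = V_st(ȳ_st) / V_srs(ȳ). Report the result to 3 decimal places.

deff ≈ 0.419

V̂(ȳ_st) = Σ W_h² s_h²/n_h, with W_h = N_h/N and N = 1550:
  stratum Site I: (400/1550)²·2.22²/96 = 0.00341894
  stratum Site II: (750/1550)²·10.37²/156 = 0.161396
  stratum Site III: (400/1550)²·6.44²/44 = 0.0627734
V_st = 0.227588
V_srs = s²/n = 160.7/296 = 0.542905
deff = V_st / V_srs = 0.227588/0.542905 = 0.4192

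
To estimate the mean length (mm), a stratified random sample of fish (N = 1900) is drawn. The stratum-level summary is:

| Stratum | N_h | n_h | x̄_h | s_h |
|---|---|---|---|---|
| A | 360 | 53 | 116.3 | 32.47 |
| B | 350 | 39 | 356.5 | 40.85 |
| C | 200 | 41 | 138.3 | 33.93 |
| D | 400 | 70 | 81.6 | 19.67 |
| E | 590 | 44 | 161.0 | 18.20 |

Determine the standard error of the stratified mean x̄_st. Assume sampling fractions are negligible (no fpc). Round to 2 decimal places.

SE(x̄_st) ≈ 1.86

V̂(x̄_st) = Σ W_h² s_h²/n_h, with W_h = N_h/N and N = 1900:
  stratum A: (360/1900)²·32.47²/53 = 0.714145
  stratum B: (350/1900)²·40.85²/39 = 1.45194
  stratum C: (200/1900)²·33.93²/41 = 0.311126
  stratum D: (400/1900)²·19.67²/70 = 0.244976
  stratum E: (590/1900)²·18.20²/44 = 0.725917
V̂(x̄_st) = 3.4481
SE(x̄_st) = √3.4481 = 1.85691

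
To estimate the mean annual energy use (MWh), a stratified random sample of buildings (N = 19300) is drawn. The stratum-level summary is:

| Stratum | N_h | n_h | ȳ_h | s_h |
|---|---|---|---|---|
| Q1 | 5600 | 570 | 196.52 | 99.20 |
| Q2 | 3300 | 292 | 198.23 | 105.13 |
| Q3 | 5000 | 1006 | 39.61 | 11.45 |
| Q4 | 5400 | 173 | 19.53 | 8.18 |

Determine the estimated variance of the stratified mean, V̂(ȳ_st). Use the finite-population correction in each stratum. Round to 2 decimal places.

V̂(ȳ_st) ≈ 2.35

V̂(ȳ_st) = Σ W_h² (1 − n_h/N_h) s_h²/n_h, with W_h = N_h/N and N = 19300:
  stratum Q1: (5600/19300)²·(1 − 570/5600)·99.20²/570 = 1.30554
  stratum Q2: (3300/19300)²·(1 − 292/3300)·105.13²/292 = 1.00867
  stratum Q3: (5000/19300)²·(1 − 1006/5000)·11.45²/1006 = 0.00698677
  stratum Q4: (5400/19300)²·(1 − 173/5400)·8.18²/173 = 0.0293084
V̂(ȳ_st) = 2.3505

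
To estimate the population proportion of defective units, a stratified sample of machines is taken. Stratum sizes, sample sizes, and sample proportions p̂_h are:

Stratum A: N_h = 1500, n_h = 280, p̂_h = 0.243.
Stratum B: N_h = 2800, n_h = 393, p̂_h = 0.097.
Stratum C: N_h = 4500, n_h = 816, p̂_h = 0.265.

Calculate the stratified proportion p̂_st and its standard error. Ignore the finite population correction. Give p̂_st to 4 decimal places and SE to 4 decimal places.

N = 8800; stratum weights W_h = N_h/N.
p̂_st = Σ W_h p̂_h = (1500·0.243 + 2800·0.097 + 4500·0.265)/8800 = 0.20780
V̂(p̂_st) = Σ W_h² p̂_h(1−p̂_h)/(n_h−1):
  stratum A: (1500/8800)²·0.243·0.757/279 = 1.91565e-05
  stratum B: (2800/8800)²·0.097·0.903/392 = 2.26216e-05
  stratum C: (4500/8800)²·0.265·0.735/815 = 6.24936e-05
V̂(p̂_st) = 0.000104272; SE = √V̂ = 0.0102113

p̂_st ≈ 0.2078, SE ≈ 0.0102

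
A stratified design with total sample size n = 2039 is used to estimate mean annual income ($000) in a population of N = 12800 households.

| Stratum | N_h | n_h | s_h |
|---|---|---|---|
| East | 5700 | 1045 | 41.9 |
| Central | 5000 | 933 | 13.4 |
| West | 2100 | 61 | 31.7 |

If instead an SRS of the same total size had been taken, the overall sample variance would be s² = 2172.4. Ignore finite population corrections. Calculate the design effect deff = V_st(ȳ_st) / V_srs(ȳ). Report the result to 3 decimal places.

V̂(ȳ_st) = Σ W_h² s_h²/n_h, with W_h = N_h/N and N = 12800:
  stratum East: (5700/12800)²·41.9²/1045 = 0.333151
  stratum Central: (5000/12800)²·13.4²/933 = 0.0293662
  stratum West: (2100/12800)²·31.7²/61 = 0.443412
V_st = 0.805929
V_srs = s²/n = 2172.4/2039 = 1.06542
deff = V_st / V_srs = 0.805929/1.06542 = 0.7564

deff ≈ 0.756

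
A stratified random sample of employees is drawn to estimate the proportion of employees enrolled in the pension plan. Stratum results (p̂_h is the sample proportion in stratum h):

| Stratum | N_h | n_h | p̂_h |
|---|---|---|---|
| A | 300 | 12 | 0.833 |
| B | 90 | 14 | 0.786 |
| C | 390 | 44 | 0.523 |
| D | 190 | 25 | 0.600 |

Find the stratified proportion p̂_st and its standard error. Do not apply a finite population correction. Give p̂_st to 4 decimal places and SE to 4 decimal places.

N = 970; stratum weights W_h = N_h/N.
p̂_st = Σ W_h p̂_h = (300·0.833 + 90·0.786 + 390·0.523 + 190·0.600)/970 = 0.65836
V̂(p̂_st) = Σ W_h² p̂_h(1−p̂_h)/(n_h−1):
  stratum A: (300/970)²·0.833·0.167/11 = 0.00120967
  stratum B: (90/970)²·0.786·0.214/13 = 0.000111387
  stratum C: (390/970)²·0.523·0.477/43 = 0.000937859
  stratum D: (190/970)²·0.600·0.400/24 = 0.000383675
V̂(p̂_st) = 0.00264259; SE = √V̂ = 0.0514062

p̂_st ≈ 0.6584, SE ≈ 0.0514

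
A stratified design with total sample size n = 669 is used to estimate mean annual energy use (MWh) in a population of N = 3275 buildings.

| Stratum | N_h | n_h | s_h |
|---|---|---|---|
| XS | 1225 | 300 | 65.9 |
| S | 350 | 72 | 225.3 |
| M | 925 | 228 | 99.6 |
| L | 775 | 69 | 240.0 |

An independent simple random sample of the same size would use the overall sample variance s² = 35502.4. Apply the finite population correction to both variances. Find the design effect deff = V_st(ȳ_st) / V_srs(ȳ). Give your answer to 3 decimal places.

deff ≈ 1.258

V̂(ȳ_st) = Σ W_h² (1 − n_h/N_h) s_h²/n_h, with W_h = N_h/N and N = 3275:
  stratum XS: (1225/3275)²·(1 − 300/1225)·65.9²/300 = 1.52934
  stratum S: (350/3275)²·(1 − 72/350)·225.3²/72 = 6.39558
  stratum M: (925/3275)²·(1 − 228/925)·99.6²/228 = 2.61539
  stratum L: (775/3275)²·(1 − 69/775)·240.0²/69 = 42.5851
V_st = 53.1254
V_srs = (1 − 669/3275)·35502.4/669 = 42.2274
deff = V_st / V_srs = 53.1254/42.2274 = 1.2581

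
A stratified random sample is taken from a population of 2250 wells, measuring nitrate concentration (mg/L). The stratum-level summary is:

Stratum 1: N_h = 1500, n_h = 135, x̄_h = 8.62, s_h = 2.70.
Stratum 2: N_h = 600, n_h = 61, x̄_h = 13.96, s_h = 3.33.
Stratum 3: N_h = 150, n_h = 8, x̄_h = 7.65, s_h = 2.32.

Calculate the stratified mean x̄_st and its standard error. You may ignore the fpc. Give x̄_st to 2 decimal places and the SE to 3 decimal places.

x̄_st = Σ W_h x̄_h = (1500·8.62 + 600·13.96 + 150·7.65)/2250 = 9.97933
V̂(x̄_st) = Σ W_h² s_h²/n_h, with W_h = N_h/N and N = 2250:
  stratum 1: (1500/2250)²·2.70²/135 = 0.024
  stratum 2: (600/2250)²·3.33²/61 = 0.012927
  stratum 3: (150/2250)²·2.32²/8 = 0.00299022
V̂(x̄_st) = 0.0399172
SE(x̄_st) = √0.0399172 = 0.199793

x̄_st ≈ 9.98, SE ≈ 0.200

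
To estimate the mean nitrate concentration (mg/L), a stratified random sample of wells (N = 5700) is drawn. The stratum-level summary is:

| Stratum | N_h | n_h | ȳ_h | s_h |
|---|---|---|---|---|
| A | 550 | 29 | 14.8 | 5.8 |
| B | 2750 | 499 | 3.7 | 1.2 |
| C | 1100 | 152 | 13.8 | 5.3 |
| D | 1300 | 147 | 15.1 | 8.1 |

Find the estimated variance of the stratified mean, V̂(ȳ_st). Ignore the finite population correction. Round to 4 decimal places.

V̂(ȳ_st) = Σ W_h² s_h²/n_h, with W_h = N_h/N and N = 5700:
  stratum A: (550/5700)²·5.8²/29 = 0.0108002
  stratum B: (2750/5700)²·1.2²/499 = 0.000671704
  stratum C: (1100/5700)²·5.3²/152 = 0.00688246
  stratum D: (1300/5700)²·8.1²/147 = 0.0232161
V̂(ȳ_st) = 0.0415705

V̂(ȳ_st) ≈ 0.0416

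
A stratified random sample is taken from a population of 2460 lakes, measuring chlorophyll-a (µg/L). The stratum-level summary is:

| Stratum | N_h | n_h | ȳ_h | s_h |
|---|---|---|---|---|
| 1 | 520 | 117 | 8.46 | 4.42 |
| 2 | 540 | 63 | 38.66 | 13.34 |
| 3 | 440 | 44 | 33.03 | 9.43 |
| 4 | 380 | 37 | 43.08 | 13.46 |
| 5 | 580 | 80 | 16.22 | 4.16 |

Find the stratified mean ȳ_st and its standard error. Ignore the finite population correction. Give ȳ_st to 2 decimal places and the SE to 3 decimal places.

ȳ_st ≈ 26.66, SE ≈ 0.581

ȳ_st = Σ W_h ȳ_h = (520·8.46 + 540·38.66 + 440·33.03 + 380·43.08 + 580·16.22)/2460 = 26.66130
V̂(ȳ_st) = Σ W_h² s_h²/n_h, with W_h = N_h/N and N = 2460:
  stratum 1: (520/2460)²·4.42²/117 = 0.00746097
  stratum 2: (540/2460)²·13.34²/63 = 0.136109
  stratum 3: (440/2460)²·9.43²/44 = 0.0646556
  stratum 4: (380/2460)²·13.46²/37 = 0.116838
  stratum 5: (580/2460)²·4.16²/80 = 0.0120249
V̂(ȳ_st) = 0.337089
SE(ȳ_st) = √0.337089 = 0.580594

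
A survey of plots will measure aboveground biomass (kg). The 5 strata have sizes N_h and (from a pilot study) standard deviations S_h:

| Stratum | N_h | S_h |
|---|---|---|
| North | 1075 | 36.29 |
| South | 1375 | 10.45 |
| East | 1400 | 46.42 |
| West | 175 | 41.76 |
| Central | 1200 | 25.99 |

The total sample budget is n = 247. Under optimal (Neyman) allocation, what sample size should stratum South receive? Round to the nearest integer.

23

Neyman allocation: n_h = n · N_h S_h / Σ N_i S_i, with n = 247.
  stratum North: N_h·S_h = 1075·36.29 = 39011.75
  stratum South: N_h·S_h = 1375·10.45 = 14368.75
  stratum East: N_h·S_h = 1400·46.42 = 64988.00
  stratum West: N_h·S_h = 175·41.76 = 7308.00
  stratum Central: N_h·S_h = 1200·25.99 = 31188.00
Σ N_h S_h = 156864.50
n for stratum South = 247·14368.75/156864.50 = 22.625 → 23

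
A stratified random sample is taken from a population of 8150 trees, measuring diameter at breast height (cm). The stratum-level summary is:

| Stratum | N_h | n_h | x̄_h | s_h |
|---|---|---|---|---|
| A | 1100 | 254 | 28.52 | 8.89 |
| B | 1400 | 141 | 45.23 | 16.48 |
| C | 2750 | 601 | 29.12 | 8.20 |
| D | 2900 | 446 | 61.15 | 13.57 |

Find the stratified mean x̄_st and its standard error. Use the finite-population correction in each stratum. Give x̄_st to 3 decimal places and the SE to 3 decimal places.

x̄_st = Σ W_h x̄_h = (1100·28.52 + 1400·45.23 + 2750·29.12 + 2900·61.15)/8150 = 43.20356
V̂(x̄_st) = Σ W_h² (1 − n_h/N_h) s_h²/n_h, with W_h = N_h/N and N = 8150:
  stratum A: (1100/8150)²·(1 − 254/1100)·8.89²/254 = 0.00435931
  stratum B: (1400/8150)²·(1 − 141/1400)·16.48²/141 = 0.0511133
  stratum C: (2750/8150)²·(1 − 601/2750)·8.20²/601 = 0.00995422
  stratum D: (2900/8150)²·(1 − 446/2900)·13.57²/446 = 0.0442366
V̂(x̄_st) = 0.109663
SE(x̄_st) = √0.109663 = 0.331155

x̄_st ≈ 43.204, SE ≈ 0.331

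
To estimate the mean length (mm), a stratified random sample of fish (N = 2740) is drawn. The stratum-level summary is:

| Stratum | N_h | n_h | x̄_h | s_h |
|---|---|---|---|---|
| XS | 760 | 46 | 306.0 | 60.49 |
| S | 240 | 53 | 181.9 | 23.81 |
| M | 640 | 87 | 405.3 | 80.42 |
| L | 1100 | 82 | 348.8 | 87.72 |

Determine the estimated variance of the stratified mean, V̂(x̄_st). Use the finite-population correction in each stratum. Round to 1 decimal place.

V̂(x̄_st) = Σ W_h² (1 − n_h/N_h) s_h²/n_h, with W_h = N_h/N and N = 2740:
  stratum XS: (760/2740)²·(1 − 46/760)·60.49²/46 = 5.74937
  stratum S: (240/2740)²·(1 − 53/240)·23.81²/53 = 0.0639432
  stratum M: (640/2740)²·(1 − 87/640)·80.42²/87 = 3.50439
  stratum L: (1100/2740)²·(1 − 82/1100)·87.72²/82 = 13.9966
V̂(x̄_st) = 23.3143

V̂(x̄_st) ≈ 23.3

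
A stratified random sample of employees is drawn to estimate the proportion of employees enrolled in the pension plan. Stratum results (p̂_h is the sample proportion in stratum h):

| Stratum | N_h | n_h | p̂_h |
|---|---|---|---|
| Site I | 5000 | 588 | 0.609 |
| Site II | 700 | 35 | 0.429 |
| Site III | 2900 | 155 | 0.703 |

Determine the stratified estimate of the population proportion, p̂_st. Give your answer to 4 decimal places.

p̂_st ≈ 0.6260

N = 8600; stratum weights W_h = N_h/N.
p̂_st = Σ W_h p̂_h = (5000·0.609 + 700·0.429 + 2900·0.703)/8600 = 0.62605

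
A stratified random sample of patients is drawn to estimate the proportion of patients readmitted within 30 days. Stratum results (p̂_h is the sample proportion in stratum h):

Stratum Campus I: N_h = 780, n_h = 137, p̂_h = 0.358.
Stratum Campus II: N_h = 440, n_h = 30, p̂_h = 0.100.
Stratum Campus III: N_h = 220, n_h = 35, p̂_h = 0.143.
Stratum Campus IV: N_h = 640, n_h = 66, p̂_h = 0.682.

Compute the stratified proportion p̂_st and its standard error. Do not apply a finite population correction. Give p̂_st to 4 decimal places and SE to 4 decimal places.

N = 2080; stratum weights W_h = N_h/N.
p̂_st = Σ W_h p̂_h = (780·0.358 + 440·0.100 + 220·0.143 + 640·0.682)/2080 = 0.38038
V̂(p̂_st) = Σ W_h² p̂_h(1−p̂_h)/(n_h−1):
  stratum Campus I: (780/2080)²·0.358·0.642/136 = 0.000237652
  stratum Campus II: (440/2080)²·0.100·0.900/29 = 0.000138875
  stratum Campus III: (220/2080)²·0.143·0.857/34 = 4.03234e-05
  stratum Campus IV: (640/2080)²·0.682·0.318/65 = 0.000315887
V̂(p̂_st) = 0.000732737; SE = √V̂ = 0.0270691

p̂_st ≈ 0.3804, SE ≈ 0.0271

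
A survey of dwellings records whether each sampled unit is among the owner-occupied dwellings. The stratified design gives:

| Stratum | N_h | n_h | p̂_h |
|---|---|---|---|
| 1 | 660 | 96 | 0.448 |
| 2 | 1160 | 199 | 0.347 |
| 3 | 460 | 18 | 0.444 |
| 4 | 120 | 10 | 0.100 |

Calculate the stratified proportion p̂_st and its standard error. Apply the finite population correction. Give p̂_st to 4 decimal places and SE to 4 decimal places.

N = 2400; stratum weights W_h = N_h/N.
p̂_st = Σ W_h p̂_h = (660·0.448 + 1160·0.347 + 460·0.444 + 120·0.100)/2400 = 0.38102
V̂(p̂_st) = Σ W_h² (1 − n_h/N_h) p̂_h(1−p̂_h)/(n_h−1):
  stratum 1: (660/2400)²·(1 − 96/660)·0.448·0.552/95 = 0.000168226
  stratum 2: (1160/2400)²·(1 − 199/1160)·0.347·0.653/198 = 0.000221481
  stratum 3: (460/2400)²·(1 − 18/460)·0.444·0.556/17 = 0.000512586
  stratum 4: (120/2400)²·(1 − 10/120)·0.100·0.900/9 = 2.29167e-05
V̂(p̂_st) = 0.00092521; SE = √V̂ = 0.0304173

p̂_st ≈ 0.3810, SE ≈ 0.0304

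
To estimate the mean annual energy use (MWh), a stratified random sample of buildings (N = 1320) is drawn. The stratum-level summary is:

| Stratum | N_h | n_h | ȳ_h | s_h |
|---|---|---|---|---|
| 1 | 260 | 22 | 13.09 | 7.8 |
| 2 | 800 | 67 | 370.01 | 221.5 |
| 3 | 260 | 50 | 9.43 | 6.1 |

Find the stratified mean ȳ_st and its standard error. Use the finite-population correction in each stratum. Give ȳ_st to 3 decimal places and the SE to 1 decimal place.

ȳ_st = Σ W_h ȳ_h = (260·13.09 + 800·370.01 + 260·9.43)/1320 = 228.68424
V̂(ȳ_st) = Σ W_h² (1 − n_h/N_h) s_h²/n_h, with W_h = N_h/N and N = 1320:
  stratum 1: (260/1320)²·(1 − 22/260)·7.8²/22 = 0.098213
  stratum 2: (800/1320)²·(1 − 67/800)·221.5²/67 = 246.444
  stratum 3: (260/1320)²·(1 − 50/260)·6.1²/50 = 0.0233203
V̂(ȳ_st) = 246.566
SE(ȳ_st) = √246.566 = 15.7024

ȳ_st ≈ 228.684, SE ≈ 15.7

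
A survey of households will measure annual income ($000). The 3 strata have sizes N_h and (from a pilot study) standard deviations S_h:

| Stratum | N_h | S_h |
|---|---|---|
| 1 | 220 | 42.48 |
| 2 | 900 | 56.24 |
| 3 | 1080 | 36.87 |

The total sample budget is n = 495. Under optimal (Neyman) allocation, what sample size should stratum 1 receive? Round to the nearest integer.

Neyman allocation: n_h = n · N_h S_h / Σ N_i S_i, with n = 495.
  stratum 1: N_h·S_h = 220·42.48 = 9345.60
  stratum 2: N_h·S_h = 900·56.24 = 50616.00
  stratum 3: N_h·S_h = 1080·36.87 = 39819.60
Σ N_h S_h = 99781.20
n for stratum 1 = 495·9345.60/99781.20 = 46.362 → 46

46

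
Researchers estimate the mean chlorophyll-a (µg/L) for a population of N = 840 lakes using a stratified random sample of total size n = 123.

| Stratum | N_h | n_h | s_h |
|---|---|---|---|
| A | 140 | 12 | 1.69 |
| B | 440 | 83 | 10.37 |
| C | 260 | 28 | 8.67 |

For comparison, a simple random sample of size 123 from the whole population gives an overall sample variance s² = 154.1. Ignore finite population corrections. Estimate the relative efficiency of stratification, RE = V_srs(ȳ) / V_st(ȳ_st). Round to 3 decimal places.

RE ≈ 2.023

V̂(ȳ_st) = Σ W_h² s_h²/n_h, with W_h = N_h/N and N = 840:
  stratum A: (140/840)²·1.69²/12 = 0.00661134
  stratum B: (440/840)²·10.37²/83 = 0.355489
  stratum C: (260/840)²·8.67²/28 = 0.257198
V_st = 0.619299
V_srs = s²/n = 154.1/123 = 1.25285
Relative efficiency = V_srs / V_st = 1.25285/0.619299 = 2.0230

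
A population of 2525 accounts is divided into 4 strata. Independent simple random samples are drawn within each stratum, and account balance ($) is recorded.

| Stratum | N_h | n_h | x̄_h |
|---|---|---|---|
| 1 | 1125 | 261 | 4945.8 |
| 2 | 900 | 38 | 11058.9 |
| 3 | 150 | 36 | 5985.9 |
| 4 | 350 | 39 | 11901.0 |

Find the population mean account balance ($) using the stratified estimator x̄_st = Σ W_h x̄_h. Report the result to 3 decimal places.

N = Σ N_h = 2525. Stratum weights W_h = N_h/N.
x̄_st = (1125·4945.8 + 900·11058.9 + 150·5985.9 + 350·11901.0) / 2525 = 8150.60198

x̄_st ≈ 8150.602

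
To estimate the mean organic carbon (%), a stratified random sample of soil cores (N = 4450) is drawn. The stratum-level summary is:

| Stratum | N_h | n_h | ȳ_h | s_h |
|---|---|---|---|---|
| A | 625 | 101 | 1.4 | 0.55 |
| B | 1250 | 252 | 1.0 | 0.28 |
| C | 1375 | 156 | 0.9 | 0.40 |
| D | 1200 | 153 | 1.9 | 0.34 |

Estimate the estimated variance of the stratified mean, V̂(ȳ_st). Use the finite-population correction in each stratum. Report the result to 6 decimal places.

V̂(ȳ_st) ≈ 0.000204

V̂(ȳ_st) = Σ W_h² (1 − n_h/N_h) s_h²/n_h, with W_h = N_h/N and N = 4450:
  stratum A: (625/4450)²·(1 − 101/625)·0.55²/101 = 4.95331e-05
  stratum B: (1250/4450)²·(1 − 252/1250)·0.28²/252 = 1.95991e-05
  stratum C: (1375/4450)²·(1 − 156/1375)·0.40²/156 = 8.68124e-05
  stratum D: (1200/4450)²·(1 − 153/1200)·0.34²/153 = 4.79374e-05
V̂(ȳ_st) = 0.000203882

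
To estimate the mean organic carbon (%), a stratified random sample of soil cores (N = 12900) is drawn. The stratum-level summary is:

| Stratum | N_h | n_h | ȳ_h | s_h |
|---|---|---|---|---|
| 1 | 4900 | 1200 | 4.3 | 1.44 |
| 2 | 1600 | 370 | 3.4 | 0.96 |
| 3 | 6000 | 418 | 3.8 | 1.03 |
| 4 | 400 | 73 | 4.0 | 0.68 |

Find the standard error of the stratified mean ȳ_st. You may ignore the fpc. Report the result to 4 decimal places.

SE(ȳ_st) ≈ 0.0290

V̂(ȳ_st) = Σ W_h² s_h²/n_h, with W_h = N_h/N and N = 12900:
  stratum 1: (4900/12900)²·1.44²/1200 = 0.00024932
  stratum 2: (1600/12900)²·0.96²/370 = 3.83179e-05
  stratum 3: (6000/12900)²·1.03²/418 = 0.000549062
  stratum 4: (400/12900)²·0.68²/73 = 6.09026e-06
V̂(ȳ_st) = 0.00084279
SE(ȳ_st) = √0.00084279 = 0.0290308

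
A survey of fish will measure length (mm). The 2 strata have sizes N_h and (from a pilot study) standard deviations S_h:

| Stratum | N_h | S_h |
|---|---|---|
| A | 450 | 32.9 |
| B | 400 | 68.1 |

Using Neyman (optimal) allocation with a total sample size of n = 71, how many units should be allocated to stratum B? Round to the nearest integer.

Neyman allocation: n_h = n · N_h S_h / Σ N_i S_i, with n = 71.
  stratum A: N_h·S_h = 450·32.9 = 14805.00
  stratum B: N_h·S_h = 400·68.1 = 27240.00
Σ N_h S_h = 42045.00
n for stratum B = 71·27240.00/42045.00 = 45.999 → 46

46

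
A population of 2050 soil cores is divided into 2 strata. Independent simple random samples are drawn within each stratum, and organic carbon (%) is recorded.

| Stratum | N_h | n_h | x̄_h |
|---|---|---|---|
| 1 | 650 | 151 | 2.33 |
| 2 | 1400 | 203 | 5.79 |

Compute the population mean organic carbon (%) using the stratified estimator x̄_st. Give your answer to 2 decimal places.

x̄_st ≈ 4.69

N = Σ N_h = 2050. Stratum weights W_h = N_h/N.
x̄_st = (650·2.33 + 1400·5.79) / 2050 = 4.6929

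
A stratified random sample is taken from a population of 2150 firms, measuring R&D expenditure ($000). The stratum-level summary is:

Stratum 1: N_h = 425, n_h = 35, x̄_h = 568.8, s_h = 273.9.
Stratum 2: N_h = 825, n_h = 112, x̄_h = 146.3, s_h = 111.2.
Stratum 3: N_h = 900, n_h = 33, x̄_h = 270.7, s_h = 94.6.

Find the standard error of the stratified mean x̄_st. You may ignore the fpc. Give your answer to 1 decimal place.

V̂(x̄_st) = Σ W_h² s_h²/n_h, with W_h = N_h/N and N = 2150:
  stratum 1: (425/2150)²·273.9²/35 = 83.7562
  stratum 2: (825/2150)²·111.2²/112 = 16.2563
  stratum 3: (900/2150)²·94.6²/33 = 47.52
V̂(x̄_st) = 147.533
SE(x̄_st) = √147.533 = 12.1463

SE(x̄_st) ≈ 12.1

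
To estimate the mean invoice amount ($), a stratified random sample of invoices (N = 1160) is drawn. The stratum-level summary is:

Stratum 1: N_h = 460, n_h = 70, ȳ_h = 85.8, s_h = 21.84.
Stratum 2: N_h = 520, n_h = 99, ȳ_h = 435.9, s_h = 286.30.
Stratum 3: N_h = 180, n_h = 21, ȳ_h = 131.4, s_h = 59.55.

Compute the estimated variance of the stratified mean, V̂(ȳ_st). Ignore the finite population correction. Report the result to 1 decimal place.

V̂(ȳ_st) = Σ W_h² s_h²/n_h, with W_h = N_h/N and N = 1160:
  stratum 1: (460/1160)²·21.84²/70 = 1.07154
  stratum 2: (520/1160)²·286.30²/99 = 166.379
  stratum 3: (180/1160)²·59.55²/21 = 4.06606
V̂(ȳ_st) = 171.516

V̂(ȳ_st) ≈ 171.5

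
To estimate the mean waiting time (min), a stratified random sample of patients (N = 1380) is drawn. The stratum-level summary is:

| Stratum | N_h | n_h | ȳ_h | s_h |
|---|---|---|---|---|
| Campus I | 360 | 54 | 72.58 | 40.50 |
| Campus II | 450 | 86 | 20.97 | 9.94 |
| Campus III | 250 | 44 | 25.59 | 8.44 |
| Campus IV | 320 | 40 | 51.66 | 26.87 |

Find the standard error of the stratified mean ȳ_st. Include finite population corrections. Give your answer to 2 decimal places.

SE(ȳ_st) ≈ 1.66

V̂(ȳ_st) = Σ W_h² (1 − n_h/N_h) s_h²/n_h, with W_h = N_h/N and N = 1380:
  stratum Campus I: (360/1380)²·(1 − 54/360)·40.50²/54 = 1.75704
  stratum Campus II: (450/1380)²·(1 − 86/450)·9.94²/86 = 0.0988166
  stratum Campus III: (250/1380)²·(1 − 44/250)·8.44²/44 = 0.0437806
  stratum Campus IV: (320/1380)²·(1 − 40/320)·26.87²/40 = 0.84923
V̂(ȳ_st) = 2.74887
SE(ȳ_st) = √2.74887 = 1.65797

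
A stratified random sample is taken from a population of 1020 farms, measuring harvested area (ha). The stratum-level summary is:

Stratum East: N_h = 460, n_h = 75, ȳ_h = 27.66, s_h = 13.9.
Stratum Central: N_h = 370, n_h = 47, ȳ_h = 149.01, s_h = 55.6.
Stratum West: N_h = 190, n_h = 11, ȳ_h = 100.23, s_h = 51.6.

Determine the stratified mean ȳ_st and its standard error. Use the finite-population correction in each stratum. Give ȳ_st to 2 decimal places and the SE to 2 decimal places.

ȳ_st = Σ W_h ȳ_h = (460·27.66 + 370·149.01 + 190·100.23)/1020 = 85.19706
V̂(ȳ_st) = Σ W_h² (1 − n_h/N_h) s_h²/n_h, with W_h = N_h/N and N = 1020:
  stratum East: (460/1020)²·(1 − 75/460)·13.9²/75 = 0.438517
  stratum Central: (370/1020)²·(1 − 47/370)·55.6²/47 = 7.55537
  stratum West: (190/1020)²·(1 − 11/190)·51.6²/11 = 7.91249
V̂(ȳ_st) = 15.9064
SE(ȳ_st) = √15.9064 = 3.98828

ȳ_st ≈ 85.20, SE ≈ 3.99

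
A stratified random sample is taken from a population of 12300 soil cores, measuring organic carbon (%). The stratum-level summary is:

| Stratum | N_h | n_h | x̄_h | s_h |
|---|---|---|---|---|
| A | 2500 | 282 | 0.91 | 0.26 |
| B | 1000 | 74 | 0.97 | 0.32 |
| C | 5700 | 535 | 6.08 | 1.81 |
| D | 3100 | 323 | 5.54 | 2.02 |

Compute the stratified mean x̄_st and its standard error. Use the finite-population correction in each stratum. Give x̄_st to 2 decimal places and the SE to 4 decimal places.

x̄_st ≈ 4.48, SE ≈ 0.0439

x̄_st = Σ W_h x̄_h = (2500·0.91 + 1000·0.97 + 5700·6.08 + 3100·5.54)/12300 = 4.47764
V̂(x̄_st) = Σ W_h² (1 − n_h/N_h) s_h²/n_h, with W_h = N_h/N and N = 12300:
  stratum A: (2500/12300)²·(1 − 282/2500)·0.26²/282 = 8.78595e-06
  stratum B: (1000/12300)²·(1 − 74/1000)·0.32²/74 = 8.46972e-06
  stratum C: (5700/12300)²·(1 − 535/5700)·1.81²/535 = 0.00119162
  stratum D: (3100/12300)²·(1 − 323/3100)·2.02²/323 = 0.000718832
V̂(x̄_st) = 0.00192771
SE(x̄_st) = √0.00192771 = 0.0439057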